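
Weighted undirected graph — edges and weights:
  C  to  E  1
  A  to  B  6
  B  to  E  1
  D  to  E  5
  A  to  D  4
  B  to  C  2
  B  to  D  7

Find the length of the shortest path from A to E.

7

Candidate routes:
A -> D -> B -> E: 4 + 7 + 1 = 12
A -> D -> E: 4 + 5 = 9
A -> D -> B -> C -> E: 4 + 7 + 2 + 1 = 14
A -> B -> E: 6 + 1 = 7
A -> B -> C -> E: 6 + 2 + 1 = 9
A -> B -> D -> E: 6 + 7 + 5 = 18
Best route has total 7.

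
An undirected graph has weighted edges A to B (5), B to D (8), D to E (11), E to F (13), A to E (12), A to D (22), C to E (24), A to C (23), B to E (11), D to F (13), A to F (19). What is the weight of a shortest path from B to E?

A few of the B→E routes:
B → D → E: 8 + 11 = 19
B → A → E: 5 + 12 = 17
B → E: 11
Shortest: 11.

11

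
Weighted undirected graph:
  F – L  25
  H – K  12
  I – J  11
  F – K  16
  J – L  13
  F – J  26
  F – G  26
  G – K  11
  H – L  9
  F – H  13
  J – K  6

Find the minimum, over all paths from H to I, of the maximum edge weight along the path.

Comparing a few candidate routes:
H → F → L → J → I: max(13, 25, 13, 11) = 25
H → F → K → J → I: max(13, 16, 6, 11) = 16
H → K → J → I: max(12, 6, 11) = 12
H → L → J → I: max(9, 13, 11) = 13
H → L → F → K → J → I: max(9, 25, 16, 6, 11) = 25
Smallest bottleneck: 12.

12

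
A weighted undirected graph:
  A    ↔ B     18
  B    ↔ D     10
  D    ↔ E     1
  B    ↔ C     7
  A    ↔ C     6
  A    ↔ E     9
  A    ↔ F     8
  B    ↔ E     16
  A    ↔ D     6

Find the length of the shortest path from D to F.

Some routes from D to F:
D -> B -> A -> F: 10 + 18 + 8 = 36
D -> B -> C -> A -> F: 10 + 7 + 6 + 8 = 31
D -> A -> F: 6 + 8 = 14
D -> E -> A -> F: 1 + 9 + 8 = 18
Shortest: 14.

14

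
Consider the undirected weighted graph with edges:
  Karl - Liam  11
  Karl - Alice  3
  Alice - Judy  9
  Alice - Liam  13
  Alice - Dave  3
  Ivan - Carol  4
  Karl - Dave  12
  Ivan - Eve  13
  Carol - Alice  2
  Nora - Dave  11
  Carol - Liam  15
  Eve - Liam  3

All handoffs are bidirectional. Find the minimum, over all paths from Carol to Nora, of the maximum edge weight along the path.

Comparing a few candidate routes:
Carol - Alice - Liam - Karl - Dave - Nora: max(2, 13, 11, 12, 11) = 13
Carol - Ivan - Eve - Liam - Karl - Dave - Nora: max(4, 13, 3, 11, 12, 11) = 13
Carol - Alice - Karl - Dave - Nora: max(2, 3, 12, 11) = 12
Carol - Alice - Dave - Nora: max(2, 3, 11) = 11
The minimum achievable maximum is 11.

11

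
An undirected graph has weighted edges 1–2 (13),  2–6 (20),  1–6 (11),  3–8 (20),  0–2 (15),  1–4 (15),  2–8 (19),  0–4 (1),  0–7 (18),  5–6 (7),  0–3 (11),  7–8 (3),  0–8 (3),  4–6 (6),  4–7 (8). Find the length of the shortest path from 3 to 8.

14

A few of the 3→8 routes:
3 -> 0 -> 8: 11 + 3 = 14
3 -> 8: 20
3 -> 0 -> 7 -> 8: 11 + 18 + 3 = 32
3 -> 0 -> 2 -> 8: 11 + 15 + 19 = 45
3 -> 0 -> 4 -> 6 -> 2 -> 8: 11 + 1 + 6 + 20 + 19 = 57
3 -> 0 -> 4 -> 7 -> 8: 11 + 1 + 8 + 3 = 23
The minimum is 14.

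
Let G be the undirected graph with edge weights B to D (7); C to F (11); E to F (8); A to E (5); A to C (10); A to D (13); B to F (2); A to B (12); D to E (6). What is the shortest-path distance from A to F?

13

Comparing a few candidate routes:
A-D-E-F: 13 + 6 + 8 = 27
A-E-D-B-F: 5 + 6 + 7 + 2 = 20
A-B-F: 12 + 2 = 14
A-C-F: 10 + 11 = 21
A-E-F: 5 + 8 = 13
A-D-B-F: 13 + 7 + 2 = 22
Shortest: 13.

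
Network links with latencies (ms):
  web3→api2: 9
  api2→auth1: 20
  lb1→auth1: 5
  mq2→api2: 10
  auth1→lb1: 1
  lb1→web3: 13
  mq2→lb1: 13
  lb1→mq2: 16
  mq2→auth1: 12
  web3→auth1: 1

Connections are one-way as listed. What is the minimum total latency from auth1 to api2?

23

Routes from auth1 to api2:
auth1 -> lb1 -> mq2 -> api2: 1 + 16 + 10 = 27
auth1 -> lb1 -> web3 -> api2: 1 + 13 + 9 = 23
Shortest: 23 ms.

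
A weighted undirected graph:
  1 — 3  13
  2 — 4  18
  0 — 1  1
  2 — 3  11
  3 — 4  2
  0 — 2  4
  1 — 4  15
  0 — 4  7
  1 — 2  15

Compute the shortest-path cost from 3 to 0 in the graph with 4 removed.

14

Candidate routes:
3→1→0: 13 + 1 = 14
3→2→1→0: 11 + 15 + 1 = 27
3→2→0: 11 + 4 = 15
3→1→2→0: 13 + 15 + 4 = 32
Shortest: 14.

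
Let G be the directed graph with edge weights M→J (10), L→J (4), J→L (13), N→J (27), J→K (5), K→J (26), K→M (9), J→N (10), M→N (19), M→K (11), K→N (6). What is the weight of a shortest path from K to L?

32

Candidate routes:
K → N → J → L: 6 + 27 + 13 = 46
K → M → N → J → L: 9 + 19 + 27 + 13 = 68
K → J → L: 26 + 13 = 39
K → M → J → L: 9 + 10 + 13 = 32
Best route has total 32.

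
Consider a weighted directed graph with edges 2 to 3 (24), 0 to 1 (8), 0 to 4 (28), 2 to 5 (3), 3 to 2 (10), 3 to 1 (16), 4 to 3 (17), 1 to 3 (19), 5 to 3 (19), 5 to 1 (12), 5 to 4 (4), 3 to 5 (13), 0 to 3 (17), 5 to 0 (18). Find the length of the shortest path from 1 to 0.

Candidate routes:
1 - 3 - 5 - 0: 19 + 13 + 18 = 50
1 - 3 - 2 - 5 - 0: 19 + 10 + 3 + 18 = 50
Best route has total 50.

50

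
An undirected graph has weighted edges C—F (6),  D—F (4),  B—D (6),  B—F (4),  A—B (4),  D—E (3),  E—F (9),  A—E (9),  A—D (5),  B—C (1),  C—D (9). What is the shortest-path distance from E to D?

A few of the E→D routes:
E-D: 3
E-A-D: 9 + 5 = 14
E-F-D: 9 + 4 = 13
The minimum is 3.

3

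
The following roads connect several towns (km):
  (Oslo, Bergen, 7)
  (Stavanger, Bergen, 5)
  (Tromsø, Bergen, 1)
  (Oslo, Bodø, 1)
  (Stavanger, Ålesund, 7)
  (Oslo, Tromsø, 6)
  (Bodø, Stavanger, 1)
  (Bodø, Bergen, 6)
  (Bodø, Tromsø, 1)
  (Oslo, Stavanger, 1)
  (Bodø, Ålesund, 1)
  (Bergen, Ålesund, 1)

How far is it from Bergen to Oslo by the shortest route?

3

Comparing a few candidate routes:
Bergen - Ålesund - Bodø - Oslo: 1 + 1 + 1 = 3
Bergen - Ålesund - Bodø - Stavanger - Oslo: 1 + 1 + 1 + 1 = 4
Bergen - Tromsø - Bodø - Stavanger - Oslo: 1 + 1 + 1 + 1 = 4
Bergen - Tromsø - Bodø - Oslo: 1 + 1 + 1 = 3
The minimum is 3 km.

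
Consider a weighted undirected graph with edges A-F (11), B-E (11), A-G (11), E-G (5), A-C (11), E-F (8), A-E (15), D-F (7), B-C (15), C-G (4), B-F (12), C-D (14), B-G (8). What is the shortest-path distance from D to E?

A few of the D→E routes:
D - F - A - G - E: 7 + 11 + 11 + 5 = 34
D - C - G - E: 14 + 4 + 5 = 23
D - F - B - G - E: 7 + 12 + 8 + 5 = 32
D - F - E: 7 + 8 = 15
D - F - A - E: 7 + 11 + 15 = 33
D - F - B - E: 7 + 12 + 11 = 30
The minimum is 15.

15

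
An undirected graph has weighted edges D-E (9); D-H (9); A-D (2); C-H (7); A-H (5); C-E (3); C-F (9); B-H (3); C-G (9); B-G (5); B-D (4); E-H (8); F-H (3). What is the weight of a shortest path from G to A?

11

Checking several routes:
G -> C -> E -> D -> A: 9 + 3 + 9 + 2 = 23
G -> B -> H -> A: 5 + 3 + 5 = 13
G -> B -> H -> D -> A: 5 + 3 + 9 + 2 = 19
G -> C -> H -> A: 9 + 7 + 5 = 21
G -> B -> D -> A: 5 + 4 + 2 = 11
Best route has total 11.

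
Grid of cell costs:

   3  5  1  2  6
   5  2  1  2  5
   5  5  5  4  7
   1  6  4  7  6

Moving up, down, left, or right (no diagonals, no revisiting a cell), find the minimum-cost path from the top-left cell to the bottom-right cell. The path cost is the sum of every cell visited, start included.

29

Best path: (0,0) -> (0,1) -> (0,2) -> (1,2) -> (1,3) -> (2,3) -> (2,4) -> (3,4)
Cost: 3 + 5 + 1 + 1 + 2 + 4 + 7 + 6 = 29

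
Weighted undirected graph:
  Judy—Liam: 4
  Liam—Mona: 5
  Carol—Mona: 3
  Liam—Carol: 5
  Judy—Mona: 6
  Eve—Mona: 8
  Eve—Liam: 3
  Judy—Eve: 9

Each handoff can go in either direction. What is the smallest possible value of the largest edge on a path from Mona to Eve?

5

A few of the Mona→Eve routes:
Mona -> Liam -> Eve: max(5, 3) = 5
Mona -> Carol -> Liam -> Eve: max(3, 5, 3) = 5
Mona -> Judy -> Liam -> Eve: max(6, 4, 3) = 6
Smallest bottleneck: 5.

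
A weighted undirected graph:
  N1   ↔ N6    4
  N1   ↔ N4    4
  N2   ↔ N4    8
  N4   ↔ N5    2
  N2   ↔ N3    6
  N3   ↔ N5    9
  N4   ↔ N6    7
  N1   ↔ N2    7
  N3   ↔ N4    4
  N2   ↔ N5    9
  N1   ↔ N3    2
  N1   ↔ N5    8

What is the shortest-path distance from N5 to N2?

9

A few of the N5→N2 routes:
N5-N4-N3-N2: 2 + 4 + 6 = 12
N5-N2: 9
N5-N4-N2: 2 + 8 = 10
N5-N4-N1-N3-N2: 2 + 4 + 2 + 6 = 14
N5-N4-N1-N2: 2 + 4 + 7 = 13
Shortest: 9.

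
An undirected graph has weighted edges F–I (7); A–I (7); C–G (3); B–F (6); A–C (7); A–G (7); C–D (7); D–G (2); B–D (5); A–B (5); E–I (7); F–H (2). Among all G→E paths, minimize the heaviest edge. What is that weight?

Some routes from G to E:
G → D → B → F → I → E: max(2, 5, 6, 7, 7) = 7
G → D → C → A → I → E: max(2, 7, 7, 7, 7) = 7
G → D → C → A → B → F → I → E: max(2, 7, 7, 5, 6, 7, 7) = 7
G → C → D → B → F → I → E: max(3, 7, 5, 6, 7, 7) = 7
G → D → B → A → I → E: max(2, 5, 5, 7, 7) = 7
Smallest bottleneck: 7.

7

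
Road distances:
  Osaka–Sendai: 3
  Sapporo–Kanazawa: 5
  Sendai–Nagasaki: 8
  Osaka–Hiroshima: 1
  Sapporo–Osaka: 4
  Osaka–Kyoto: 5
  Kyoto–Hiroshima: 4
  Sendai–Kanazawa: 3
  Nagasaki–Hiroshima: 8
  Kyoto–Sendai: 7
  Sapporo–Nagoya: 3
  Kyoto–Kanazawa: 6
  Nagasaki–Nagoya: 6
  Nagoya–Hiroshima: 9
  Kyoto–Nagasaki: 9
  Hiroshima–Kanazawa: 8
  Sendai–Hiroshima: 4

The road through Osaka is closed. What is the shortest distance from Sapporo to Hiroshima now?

Comparing a few candidate routes:
Sapporo → Kanazawa → Hiroshima: 5 + 8 = 13
Sapporo → Kanazawa → Kyoto → Hiroshima: 5 + 6 + 4 = 15
Sapporo → Nagoya → Hiroshima: 3 + 9 = 12
Sapporo → Kanazawa → Sendai → Hiroshima: 5 + 3 + 4 = 12
Shortest: 12.

12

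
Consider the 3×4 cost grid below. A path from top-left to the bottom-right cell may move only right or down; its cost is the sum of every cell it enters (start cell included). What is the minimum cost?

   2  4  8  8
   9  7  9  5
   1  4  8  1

One optimal route is r0c0 r1c0 r2c0 r2c1 r2c2 r2c3.
Its cost is 2 + 9 + 1 + 4 + 8 + 1 = 25.
(Top row then right column would cost 28.)

25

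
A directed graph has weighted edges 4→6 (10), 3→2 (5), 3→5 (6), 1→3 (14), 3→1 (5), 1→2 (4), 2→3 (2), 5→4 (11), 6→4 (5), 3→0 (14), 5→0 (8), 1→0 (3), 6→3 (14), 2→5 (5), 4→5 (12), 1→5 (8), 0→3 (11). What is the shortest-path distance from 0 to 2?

Paths from 0 to 2:
0→3→1→2: 11 + 5 + 4 = 20
0→3→2: 11 + 5 = 16
Best route has total 16.

16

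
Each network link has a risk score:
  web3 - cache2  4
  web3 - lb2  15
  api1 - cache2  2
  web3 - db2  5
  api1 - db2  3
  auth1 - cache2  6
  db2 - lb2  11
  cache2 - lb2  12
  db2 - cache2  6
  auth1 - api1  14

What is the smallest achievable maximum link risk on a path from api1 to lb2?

Some routes from api1 to lb2:
api1→cache2→db2→lb2: max(2, 6, 11) = 11
api1→cache2→web3→db2→lb2: max(2, 4, 5, 11) = 11
api1→db2→lb2: max(3, 11) = 11
api1→db2→web3→cache2→lb2: max(3, 5, 4, 12) = 12
Best route has worst link 11.

11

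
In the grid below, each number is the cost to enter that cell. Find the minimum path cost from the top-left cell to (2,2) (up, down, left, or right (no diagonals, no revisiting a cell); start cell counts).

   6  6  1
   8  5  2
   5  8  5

Best path: [0,0] → [0,1] → [0,2] → [1,2] → [2,2]
Cost: 6 + 6 + 1 + 2 + 5 = 20

20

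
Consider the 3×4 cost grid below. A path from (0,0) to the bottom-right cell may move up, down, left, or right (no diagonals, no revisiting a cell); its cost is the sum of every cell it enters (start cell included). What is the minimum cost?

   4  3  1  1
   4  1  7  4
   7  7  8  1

14

Best path: [0,0]→[0,1]→[0,2]→[0,3]→[1,3]→[2,3]
Cost: 4 + 3 + 1 + 1 + 4 + 1 = 14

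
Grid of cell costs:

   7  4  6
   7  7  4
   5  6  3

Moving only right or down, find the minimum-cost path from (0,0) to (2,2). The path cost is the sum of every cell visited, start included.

24

Cheapest: (0,0) (0,1) (0,2) (1,2) (2,2)
  7 + 4 + 6 + 4 + 3 = 24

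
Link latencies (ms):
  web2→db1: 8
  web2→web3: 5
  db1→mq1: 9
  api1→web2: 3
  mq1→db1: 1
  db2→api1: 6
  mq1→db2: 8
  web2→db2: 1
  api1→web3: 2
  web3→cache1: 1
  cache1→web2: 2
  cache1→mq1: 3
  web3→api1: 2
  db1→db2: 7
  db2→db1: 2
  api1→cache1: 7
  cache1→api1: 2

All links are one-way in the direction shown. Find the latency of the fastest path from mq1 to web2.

17

Comparing a few candidate routes:
mq1 -> db1 -> db2 -> api1 -> web2: 1 + 7 + 6 + 3 = 17
mq1 -> db1 -> db2 -> api1 -> web3 -> cache1 -> web2: 1 + 7 + 6 + 2 + 1 + 2 = 19
mq1 -> db2 -> api1 -> web2: 8 + 6 + 3 = 17
mq1 -> db2 -> api1 -> web3 -> cache1 -> web2: 8 + 6 + 2 + 1 + 2 = 19
The minimum is 17 ms.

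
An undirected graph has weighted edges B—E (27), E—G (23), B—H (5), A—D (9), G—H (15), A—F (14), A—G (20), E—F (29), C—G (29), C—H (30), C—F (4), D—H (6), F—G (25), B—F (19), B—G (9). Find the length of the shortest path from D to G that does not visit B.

21

Checking several routes:
D → H → C → F → G: 6 + 30 + 4 + 25 = 65
D → H → G: 6 + 15 = 21
D → A → F → C → G: 9 + 14 + 4 + 29 = 56
D → A → F → G: 9 + 14 + 25 = 48
D → A → G: 9 + 20 = 29
The minimum is 21.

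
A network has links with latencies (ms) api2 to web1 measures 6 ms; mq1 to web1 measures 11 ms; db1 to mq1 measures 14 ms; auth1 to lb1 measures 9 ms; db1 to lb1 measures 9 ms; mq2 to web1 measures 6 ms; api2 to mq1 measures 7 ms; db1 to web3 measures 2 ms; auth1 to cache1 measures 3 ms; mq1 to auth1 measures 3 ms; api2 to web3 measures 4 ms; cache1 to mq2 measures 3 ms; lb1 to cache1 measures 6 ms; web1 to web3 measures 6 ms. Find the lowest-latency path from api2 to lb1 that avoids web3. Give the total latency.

19

Comparing a few candidate routes:
api2-web1-mq2-cache1-auth1-lb1: 6 + 6 + 3 + 3 + 9 = 27
api2-web1-mq2-cache1-lb1: 6 + 6 + 3 + 6 = 21
api2-web1-mq1-auth1-cache1-lb1: 6 + 11 + 3 + 3 + 6 = 29
api2-mq1-auth1-cache1-lb1: 7 + 3 + 3 + 6 = 19
api2-mq1-auth1-lb1: 7 + 3 + 9 = 19
api2-web1-mq1-auth1-lb1: 6 + 11 + 3 + 9 = 29
Shortest: 19 ms.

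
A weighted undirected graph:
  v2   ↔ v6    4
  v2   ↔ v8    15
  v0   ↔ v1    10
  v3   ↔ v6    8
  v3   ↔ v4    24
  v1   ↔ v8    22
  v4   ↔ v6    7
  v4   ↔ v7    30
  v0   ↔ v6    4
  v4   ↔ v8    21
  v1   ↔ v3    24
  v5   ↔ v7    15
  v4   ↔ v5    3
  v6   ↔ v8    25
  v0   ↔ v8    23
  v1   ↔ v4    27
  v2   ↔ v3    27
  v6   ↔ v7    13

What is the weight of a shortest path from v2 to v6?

Comparing a few candidate routes:
v2→v3→v6: 27 + 8 = 35
v2→v8→v0→v6: 15 + 23 + 4 = 42
v2→v8→v4→v6: 15 + 21 + 7 = 43
v2→v8→v6: 15 + 25 = 40
v2→v6: 4
v2→v8→v1→v0→v6: 15 + 22 + 10 + 4 = 51
Shortest: 4.

4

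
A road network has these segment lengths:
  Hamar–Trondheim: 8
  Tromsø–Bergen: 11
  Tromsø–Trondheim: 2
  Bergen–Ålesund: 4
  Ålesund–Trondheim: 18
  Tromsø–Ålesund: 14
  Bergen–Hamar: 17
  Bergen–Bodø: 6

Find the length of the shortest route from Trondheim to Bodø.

Routes from Trondheim to Bodø:
Trondheim → Tromsø → Bergen → Bodø: 2 + 11 + 6 = 19
Trondheim → Ålesund → Tromsø → Bergen → Bodø: 18 + 14 + 11 + 6 = 49
Trondheim → Tromsø → Ålesund → Bergen → Bodø: 2 + 14 + 4 + 6 = 26
Trondheim → Ålesund → Bergen → Bodø: 18 + 4 + 6 = 28
Trondheim → Hamar → Bergen → Bodø: 8 + 17 + 6 = 31
Best route has total 19.

19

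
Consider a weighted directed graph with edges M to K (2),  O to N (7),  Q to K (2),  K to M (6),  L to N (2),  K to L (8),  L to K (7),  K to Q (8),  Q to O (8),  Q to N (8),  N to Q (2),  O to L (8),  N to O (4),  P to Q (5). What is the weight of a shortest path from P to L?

Paths from P to L:
P→Q→N→O→L: 5 + 8 + 4 + 8 = 25
P→Q→O→L: 5 + 8 + 8 = 21
P→Q→K→L: 5 + 2 + 8 = 15
Shortest: 15.

15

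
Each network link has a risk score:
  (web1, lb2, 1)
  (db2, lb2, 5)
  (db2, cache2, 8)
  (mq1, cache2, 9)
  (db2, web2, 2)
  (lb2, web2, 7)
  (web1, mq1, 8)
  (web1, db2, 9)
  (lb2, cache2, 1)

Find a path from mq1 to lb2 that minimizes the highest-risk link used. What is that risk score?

Comparing a few candidate routes:
mq1 -> web1 -> db2 -> lb2: max(8, 9, 5) = 9
mq1 -> web1 -> lb2: max(8, 1) = 8
mq1 -> web1 -> db2 -> web2 -> lb2: max(8, 9, 2, 7) = 9
mq1 -> web1 -> db2 -> cache2 -> lb2: max(8, 9, 8, 1) = 9
The minimum achievable maximum is 8.

8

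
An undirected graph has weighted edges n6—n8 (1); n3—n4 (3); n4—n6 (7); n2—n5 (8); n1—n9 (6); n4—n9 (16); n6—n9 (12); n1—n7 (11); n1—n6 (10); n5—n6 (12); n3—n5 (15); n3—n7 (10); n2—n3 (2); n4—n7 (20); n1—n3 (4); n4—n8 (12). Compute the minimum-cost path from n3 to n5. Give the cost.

10

Some routes from n3 to n5:
n3 → n4 → n6 → n5: 3 + 7 + 12 = 22
n3 → n1 → n6 → n5: 4 + 10 + 12 = 26
n3 → n5: 15
n3 → n2 → n5: 2 + 8 = 10
Shortest: 10.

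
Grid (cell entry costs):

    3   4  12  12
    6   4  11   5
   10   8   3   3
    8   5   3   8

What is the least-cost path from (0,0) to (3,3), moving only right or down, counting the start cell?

One optimal route is [0,0]→[0,1]→[1,1]→[2,1]→[2,2]→[2,3]→[3,3].
Its cost is 3 + 4 + 4 + 8 + 3 + 3 + 8 = 33.
For comparison, the top-then-right route costs 47.

33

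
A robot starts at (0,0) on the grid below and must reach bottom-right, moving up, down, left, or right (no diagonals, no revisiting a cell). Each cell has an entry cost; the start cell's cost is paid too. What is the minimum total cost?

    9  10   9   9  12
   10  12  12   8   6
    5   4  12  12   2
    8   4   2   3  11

48

Cheapest: (0,0) (1,0) (2,0) (2,1) (3,1) (3,2) (3,3) (3,4)
  9 + 10 + 5 + 4 + 4 + 2 + 3 + 11 = 48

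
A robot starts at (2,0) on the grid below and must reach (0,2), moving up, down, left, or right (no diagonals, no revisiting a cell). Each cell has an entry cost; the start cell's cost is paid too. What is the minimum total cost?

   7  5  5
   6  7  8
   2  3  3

21

Best path: r2c0 → r2c1 → r2c2 → r1c2 → r0c2
Cost: 2 + 3 + 3 + 8 + 5 = 21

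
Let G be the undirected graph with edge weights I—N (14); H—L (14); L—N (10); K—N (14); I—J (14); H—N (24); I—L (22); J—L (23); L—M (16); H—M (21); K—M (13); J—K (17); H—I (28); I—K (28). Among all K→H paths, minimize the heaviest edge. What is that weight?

Checking several routes:
K → J → I → N → L → H: max(17, 14, 14, 10, 14) = 17
K → M → L → H: max(13, 16, 14) = 16
K → M → H: max(13, 21) = 21
K → N → L → H: max(14, 10, 14) = 14
K → J → I → N → L → M → H: max(17, 14, 14, 10, 16, 21) = 21
Best route has worst link 14.

14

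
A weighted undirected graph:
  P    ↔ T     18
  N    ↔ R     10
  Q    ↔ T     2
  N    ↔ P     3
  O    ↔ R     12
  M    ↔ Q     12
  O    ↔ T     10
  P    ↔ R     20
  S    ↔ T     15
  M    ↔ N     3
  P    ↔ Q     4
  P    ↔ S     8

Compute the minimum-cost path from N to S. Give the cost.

Comparing a few candidate routes:
N -> P -> S: 3 + 8 = 11
N -> M -> Q -> P -> S: 3 + 12 + 4 + 8 = 27
N -> P -> Q -> T -> S: 3 + 4 + 2 + 15 = 24
Shortest: 11.

11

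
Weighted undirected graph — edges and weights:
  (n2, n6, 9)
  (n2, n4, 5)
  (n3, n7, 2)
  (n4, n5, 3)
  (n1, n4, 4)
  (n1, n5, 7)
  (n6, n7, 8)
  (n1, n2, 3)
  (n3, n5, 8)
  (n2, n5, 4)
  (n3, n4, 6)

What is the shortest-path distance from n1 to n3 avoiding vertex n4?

Candidate routes:
n1 -> n5 -> n3: 7 + 8 = 15
n1 -> n2 -> n6 -> n7 -> n3: 3 + 9 + 8 + 2 = 22
n1 -> n5 -> n2 -> n6 -> n7 -> n3: 7 + 4 + 9 + 8 + 2 = 30
n1 -> n2 -> n5 -> n3: 3 + 4 + 8 = 15
Shortest: 15.

15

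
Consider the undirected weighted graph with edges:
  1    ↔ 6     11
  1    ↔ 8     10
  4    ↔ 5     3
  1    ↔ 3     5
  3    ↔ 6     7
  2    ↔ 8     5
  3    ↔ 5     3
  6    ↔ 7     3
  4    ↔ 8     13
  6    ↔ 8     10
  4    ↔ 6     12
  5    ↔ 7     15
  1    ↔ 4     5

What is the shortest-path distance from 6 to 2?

Checking several routes:
6-3-1-8-2: 7 + 5 + 10 + 5 = 27
6-1-8-2: 11 + 10 + 5 = 26
6-8-2: 10 + 5 = 15
Shortest: 15.

15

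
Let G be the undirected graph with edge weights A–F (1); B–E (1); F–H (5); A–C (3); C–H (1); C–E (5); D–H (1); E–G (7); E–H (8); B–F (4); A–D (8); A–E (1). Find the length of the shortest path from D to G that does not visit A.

Paths from D to G avoiding A:
D → H → F → B → E → G: 1 + 5 + 4 + 1 + 7 = 18
D → H → C → E → G: 1 + 1 + 5 + 7 = 14
D → H → E → G: 1 + 8 + 7 = 16
Best route has total 14.

14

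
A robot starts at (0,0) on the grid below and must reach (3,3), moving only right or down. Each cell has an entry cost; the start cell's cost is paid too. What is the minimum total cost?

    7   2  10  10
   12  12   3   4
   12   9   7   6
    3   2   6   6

38

Best path: [0,0] -> [0,1] -> [0,2] -> [1,2] -> [1,3] -> [2,3] -> [3,3]
Cost: 7 + 2 + 10 + 3 + 4 + 6 + 6 = 38
For comparison, the top-then-right route costs 45.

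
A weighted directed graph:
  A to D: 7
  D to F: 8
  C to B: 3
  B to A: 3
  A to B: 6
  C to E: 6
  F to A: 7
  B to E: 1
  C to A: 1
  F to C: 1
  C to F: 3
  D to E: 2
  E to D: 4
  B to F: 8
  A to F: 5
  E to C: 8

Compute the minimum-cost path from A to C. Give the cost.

Paths from A to C:
A → D → F → C: 7 + 8 + 1 = 16
A → D → E → C: 7 + 2 + 8 = 17
A → B → E → C: 6 + 1 + 8 = 15
A → B → E → D → F → C: 6 + 1 + 4 + 8 + 1 = 20
A → F → C: 5 + 1 = 6
A → B → F → C: 6 + 8 + 1 = 15
The minimum is 6.

6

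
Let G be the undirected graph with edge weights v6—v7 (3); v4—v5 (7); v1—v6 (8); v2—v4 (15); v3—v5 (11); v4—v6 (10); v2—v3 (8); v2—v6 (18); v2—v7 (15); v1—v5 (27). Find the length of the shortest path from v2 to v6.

Comparing a few candidate routes:
v2-v6: 18
v2-v7-v6: 15 + 3 = 18
v2-v4-v6: 15 + 10 = 25
v2-v3-v5-v4-v6: 8 + 11 + 7 + 10 = 36
The minimum is 18.

18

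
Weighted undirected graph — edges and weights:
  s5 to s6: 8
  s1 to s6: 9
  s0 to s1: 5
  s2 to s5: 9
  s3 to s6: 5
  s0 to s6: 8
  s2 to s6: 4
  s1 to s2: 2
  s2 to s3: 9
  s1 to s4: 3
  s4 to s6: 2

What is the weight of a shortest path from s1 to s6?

5

Some routes from s1 to s6:
s1 - s6: 9
s1 - s2 - s6: 2 + 4 = 6
s1 - s2 - s3 - s6: 2 + 9 + 5 = 16
s1 - s4 - s6: 3 + 2 = 5
s1 - s0 - s6: 5 + 8 = 13
Best route has total 5.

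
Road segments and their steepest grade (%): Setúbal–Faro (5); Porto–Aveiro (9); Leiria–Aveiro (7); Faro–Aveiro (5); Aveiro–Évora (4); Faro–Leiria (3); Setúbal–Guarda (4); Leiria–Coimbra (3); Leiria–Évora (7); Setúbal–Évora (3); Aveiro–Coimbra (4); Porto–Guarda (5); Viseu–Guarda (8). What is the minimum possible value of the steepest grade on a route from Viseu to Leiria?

A few of the Viseu→Leiria routes:
Viseu -> Guarda -> Setúbal -> Évora -> Leiria: max(8, 4, 3, 7) = 8
Viseu -> Guarda -> Setúbal -> Faro -> Aveiro -> Leiria: max(8, 4, 5, 5, 7) = 8
Viseu -> Guarda -> Setúbal -> Faro -> Leiria: max(8, 4, 5, 3) = 8
Viseu -> Guarda -> Setúbal -> Faro -> Aveiro -> Coimbra -> Leiria: max(8, 4, 5, 5, 4, 3) = 8
Viseu -> Guarda -> Setúbal -> Évora -> Aveiro -> Leiria: max(8, 4, 3, 4, 7) = 8
Viseu -> Guarda -> Setúbal -> Faro -> Aveiro -> Évora -> Leiria: max(8, 4, 5, 5, 4, 7) = 8
Smallest bottleneck: 8%.

8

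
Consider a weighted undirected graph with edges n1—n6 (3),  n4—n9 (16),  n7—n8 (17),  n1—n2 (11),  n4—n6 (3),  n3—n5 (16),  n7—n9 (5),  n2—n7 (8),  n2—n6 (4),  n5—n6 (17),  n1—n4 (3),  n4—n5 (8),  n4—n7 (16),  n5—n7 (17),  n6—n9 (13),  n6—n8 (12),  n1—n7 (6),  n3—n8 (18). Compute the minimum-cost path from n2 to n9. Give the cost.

13

A few of the n2→n9 routes:
n2→n1→n7→n9: 11 + 6 + 5 = 22
n2→n6→n4→n1→n7→n9: 4 + 3 + 3 + 6 + 5 = 21
n2→n6→n4→n9: 4 + 3 + 16 = 23
n2→n6→n1→n7→n9: 4 + 3 + 6 + 5 = 18
n2→n6→n9: 4 + 13 = 17
n2→n7→n9: 8 + 5 = 13
Shortest: 13.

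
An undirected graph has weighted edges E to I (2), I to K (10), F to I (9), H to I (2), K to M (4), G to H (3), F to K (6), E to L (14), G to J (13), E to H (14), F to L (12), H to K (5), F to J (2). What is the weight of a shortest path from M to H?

Checking several routes:
M-K-F-I-H: 4 + 6 + 9 + 2 = 21
M-K-I-E-H: 4 + 10 + 2 + 14 = 30
M-K-F-I-E-H: 4 + 6 + 9 + 2 + 14 = 35
M-K-I-H: 4 + 10 + 2 = 16
M-K-H: 4 + 5 = 9
M-K-F-J-G-H: 4 + 6 + 2 + 13 + 3 = 28
The minimum is 9.

9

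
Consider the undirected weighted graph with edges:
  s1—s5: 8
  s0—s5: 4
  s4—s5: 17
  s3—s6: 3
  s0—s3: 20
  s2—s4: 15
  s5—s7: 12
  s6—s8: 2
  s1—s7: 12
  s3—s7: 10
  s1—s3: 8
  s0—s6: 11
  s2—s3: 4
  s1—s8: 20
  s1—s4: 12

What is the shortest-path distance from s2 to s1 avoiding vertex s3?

27

Candidate routes:
s2 → s4 → s5 → s1: 15 + 17 + 8 = 40
s2 → s4 → s5 → s7 → s1: 15 + 17 + 12 + 12 = 56
s2 → s4 → s5 → s0 → s6 → s8 → s1: 15 + 17 + 4 + 11 + 2 + 20 = 69
s2 → s4 → s1: 15 + 12 = 27
Best route has total 27.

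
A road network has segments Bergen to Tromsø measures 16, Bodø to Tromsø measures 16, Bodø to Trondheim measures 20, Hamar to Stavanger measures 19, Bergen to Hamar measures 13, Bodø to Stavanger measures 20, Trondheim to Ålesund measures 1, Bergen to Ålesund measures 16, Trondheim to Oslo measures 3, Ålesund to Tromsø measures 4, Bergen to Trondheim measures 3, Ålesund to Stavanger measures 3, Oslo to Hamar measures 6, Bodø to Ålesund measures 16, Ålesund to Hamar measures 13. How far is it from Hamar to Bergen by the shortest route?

Comparing a few candidate routes:
Hamar→Oslo→Trondheim→Bergen: 6 + 3 + 3 = 12
Hamar→Stavanger→Ålesund→Trondheim→Bergen: 19 + 3 + 1 + 3 = 26
Hamar→Oslo→Trondheim→Ålesund→Bergen: 6 + 3 + 1 + 16 = 26
Hamar→Ålesund→Trondheim→Bergen: 13 + 1 + 3 = 17
Hamar→Bergen: 13
Shortest: 12.

12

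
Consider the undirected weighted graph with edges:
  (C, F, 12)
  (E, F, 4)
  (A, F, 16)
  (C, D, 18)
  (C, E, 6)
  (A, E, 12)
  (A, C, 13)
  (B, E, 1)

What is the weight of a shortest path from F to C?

Some routes from F to C:
F→E→C: 4 + 6 = 10
F→A→C: 16 + 13 = 29
F→E→A→C: 4 + 12 + 13 = 29
F→C: 12
Best route has total 10.

10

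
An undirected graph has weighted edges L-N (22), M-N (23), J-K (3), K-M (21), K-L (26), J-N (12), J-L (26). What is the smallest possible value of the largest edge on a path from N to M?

Paths from N to M:
N -> J -> K -> M: max(12, 3, 21) = 21
N -> L -> J -> K -> M: max(22, 26, 3, 21) = 26
N -> J -> L -> K -> M: max(12, 26, 26, 21) = 26
N -> M: max(23) = 23
N -> L -> K -> M: max(22, 26, 21) = 26
Smallest bottleneck: 21.

21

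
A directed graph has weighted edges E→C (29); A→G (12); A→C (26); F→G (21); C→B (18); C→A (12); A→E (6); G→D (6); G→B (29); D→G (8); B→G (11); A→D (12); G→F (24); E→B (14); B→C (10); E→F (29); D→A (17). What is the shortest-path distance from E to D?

31

Comparing a few candidate routes:
E → B → G → D: 14 + 11 + 6 = 31
E → B → C → A → G → D: 14 + 10 + 12 + 12 + 6 = 54
E → B → C → A → D: 14 + 10 + 12 + 12 = 48
E → C → A → D: 29 + 12 + 12 = 53
Best route has total 31.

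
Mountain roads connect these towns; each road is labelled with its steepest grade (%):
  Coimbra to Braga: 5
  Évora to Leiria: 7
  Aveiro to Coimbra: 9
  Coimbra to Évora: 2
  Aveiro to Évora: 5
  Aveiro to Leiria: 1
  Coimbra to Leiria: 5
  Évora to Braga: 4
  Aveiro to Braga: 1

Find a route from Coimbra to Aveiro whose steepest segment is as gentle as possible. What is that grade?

4

Some routes from Coimbra to Aveiro:
Coimbra - Leiria - Aveiro: max(5, 1) = 5
Coimbra - Braga - Aveiro: max(5, 1) = 5
Coimbra - Évora - Braga - Aveiro: max(2, 4, 1) = 4
Coimbra - Braga - Évora - Aveiro: max(5, 4, 5) = 5
Smallest bottleneck: 4%.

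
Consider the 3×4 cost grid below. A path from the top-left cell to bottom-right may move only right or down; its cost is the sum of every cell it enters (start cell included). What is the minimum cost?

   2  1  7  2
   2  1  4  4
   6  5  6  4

16

Best path: r0c0 → r0c1 → r1c1 → r1c2 → r1c3 → r2c3
Cost: 2 + 1 + 1 + 4 + 4 + 4 = 16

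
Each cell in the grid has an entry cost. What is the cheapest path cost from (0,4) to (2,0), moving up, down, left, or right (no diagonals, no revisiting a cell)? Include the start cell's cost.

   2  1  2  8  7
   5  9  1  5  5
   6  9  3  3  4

31

Best path: [0,4]→[0,3]→[0,2]→[0,1]→[0,0]→[1,0]→[2,0]
Cost: 7 + 8 + 2 + 1 + 2 + 5 + 6 = 31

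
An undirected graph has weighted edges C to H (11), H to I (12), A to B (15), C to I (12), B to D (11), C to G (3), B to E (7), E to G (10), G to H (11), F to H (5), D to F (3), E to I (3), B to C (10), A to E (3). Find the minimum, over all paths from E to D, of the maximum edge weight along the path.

11

Some routes from E to D:
E → G → C → B → D: max(10, 3, 10, 11) = 11
E → G → H → F → D: max(10, 11, 5, 3) = 11
E → G → H → C → B → D: max(10, 11, 11, 10, 11) = 11
Best route has worst link 11.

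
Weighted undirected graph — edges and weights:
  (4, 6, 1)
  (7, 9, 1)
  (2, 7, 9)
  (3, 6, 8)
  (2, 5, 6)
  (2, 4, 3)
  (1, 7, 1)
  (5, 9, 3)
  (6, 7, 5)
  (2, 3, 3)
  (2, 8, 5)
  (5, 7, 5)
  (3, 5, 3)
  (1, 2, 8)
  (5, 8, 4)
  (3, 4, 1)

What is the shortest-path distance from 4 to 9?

7

Checking several routes:
4 → 6 → 7 → 9: 1 + 5 + 1 = 7
4 → 3 → 5 → 7 → 9: 1 + 3 + 5 + 1 = 10
4 → 3 → 5 → 9: 1 + 3 + 3 = 7
Best route has total 7.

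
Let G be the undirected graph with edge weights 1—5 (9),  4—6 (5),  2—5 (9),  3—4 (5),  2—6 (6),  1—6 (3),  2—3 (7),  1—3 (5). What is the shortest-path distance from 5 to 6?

Comparing a few candidate routes:
5→1→3→4→6: 9 + 5 + 5 + 5 = 24
5→2→6: 9 + 6 = 15
5→2→3→1→6: 9 + 7 + 5 + 3 = 24
5→1→6: 9 + 3 = 12
Best route has total 12.

12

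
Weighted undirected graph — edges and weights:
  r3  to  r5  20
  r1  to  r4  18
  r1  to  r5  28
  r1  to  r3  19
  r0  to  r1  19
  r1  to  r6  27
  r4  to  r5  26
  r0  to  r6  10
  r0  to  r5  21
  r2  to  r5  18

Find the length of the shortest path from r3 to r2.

Candidate routes:
r3 - r1 - r0 - r5 - r2: 19 + 19 + 21 + 18 = 77
r3 - r1 - r5 - r2: 19 + 28 + 18 = 65
r3 - r5 - r2: 20 + 18 = 38
r3 - r1 - r6 - r0 - r5 - r2: 19 + 27 + 10 + 21 + 18 = 95
r3 - r1 - r4 - r5 - r2: 19 + 18 + 26 + 18 = 81
The minimum is 38.

38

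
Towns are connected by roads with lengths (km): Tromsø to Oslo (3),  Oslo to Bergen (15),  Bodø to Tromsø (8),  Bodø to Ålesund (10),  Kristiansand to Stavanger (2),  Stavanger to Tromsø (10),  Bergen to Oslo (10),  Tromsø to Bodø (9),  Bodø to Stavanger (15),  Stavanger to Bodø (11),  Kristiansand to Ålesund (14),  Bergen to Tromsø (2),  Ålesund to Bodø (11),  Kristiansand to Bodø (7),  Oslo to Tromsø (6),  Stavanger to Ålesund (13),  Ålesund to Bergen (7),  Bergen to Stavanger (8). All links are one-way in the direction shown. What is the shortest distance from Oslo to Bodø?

Checking several routes:
Oslo→Bergen→Tromsø→Bodø: 15 + 2 + 9 = 26
Oslo→Bergen→Stavanger→Tromsø→Bodø: 15 + 8 + 10 + 9 = 42
Oslo→Bergen→Stavanger→Bodø: 15 + 8 + 11 = 34
Oslo→Tromsø→Bodø: 6 + 9 = 15
Shortest: 15 km.

15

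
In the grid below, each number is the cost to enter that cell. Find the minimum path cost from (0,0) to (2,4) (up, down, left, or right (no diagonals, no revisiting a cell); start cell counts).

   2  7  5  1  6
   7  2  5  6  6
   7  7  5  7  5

32

One optimal route is [0,0]→[0,1]→[0,2]→[0,3]→[0,4]→[1,4]→[2,4].
Its cost is 2 + 7 + 5 + 1 + 6 + 6 + 5 = 32.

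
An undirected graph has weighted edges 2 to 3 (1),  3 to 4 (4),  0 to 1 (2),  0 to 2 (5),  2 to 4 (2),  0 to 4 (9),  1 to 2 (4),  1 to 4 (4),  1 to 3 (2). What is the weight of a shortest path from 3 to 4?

A few of the 3→4 routes:
3→1→4: 2 + 4 = 6
3→2→4: 1 + 2 = 3
3→4: 4
3→1→2→4: 2 + 4 + 2 = 8
The minimum is 3.

3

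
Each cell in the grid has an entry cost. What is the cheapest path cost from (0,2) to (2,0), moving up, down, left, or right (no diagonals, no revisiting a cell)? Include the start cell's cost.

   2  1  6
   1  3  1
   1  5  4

Best path: (0,2) -> (0,1) -> (0,0) -> (1,0) -> (2,0)
Cost: 6 + 1 + 2 + 1 + 1 = 11

11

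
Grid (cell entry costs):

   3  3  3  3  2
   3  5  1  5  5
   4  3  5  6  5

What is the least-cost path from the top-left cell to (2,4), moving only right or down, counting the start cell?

Cheapest: [0,0] -> [0,1] -> [0,2] -> [0,3] -> [0,4] -> [1,4] -> [2,4]
  3 + 3 + 3 + 3 + 2 + 5 + 5 = 24

24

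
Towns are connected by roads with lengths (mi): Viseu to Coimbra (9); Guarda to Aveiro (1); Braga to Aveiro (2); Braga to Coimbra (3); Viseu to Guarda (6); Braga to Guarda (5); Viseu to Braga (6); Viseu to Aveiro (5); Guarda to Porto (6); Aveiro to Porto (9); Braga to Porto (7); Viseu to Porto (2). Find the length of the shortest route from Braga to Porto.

Checking several routes:
Braga-Aveiro-Viseu-Porto: 2 + 5 + 2 = 9
Braga-Guarda-Porto: 5 + 6 = 11
Braga-Aveiro-Guarda-Porto: 2 + 1 + 6 = 9
Braga-Viseu-Porto: 6 + 2 = 8
Braga-Porto: 7
Shortest: 7 mi.

7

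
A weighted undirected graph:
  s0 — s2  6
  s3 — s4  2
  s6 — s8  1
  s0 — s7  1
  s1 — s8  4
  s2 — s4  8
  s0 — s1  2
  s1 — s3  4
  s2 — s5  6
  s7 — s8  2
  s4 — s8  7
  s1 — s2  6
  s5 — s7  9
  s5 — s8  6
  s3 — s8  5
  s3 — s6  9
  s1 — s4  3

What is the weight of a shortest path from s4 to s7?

6

Some routes from s4 to s7:
s4→s3→s1→s0→s7: 2 + 4 + 2 + 1 = 9
s4→s1→s0→s7: 3 + 2 + 1 = 6
s4→s8→s7: 7 + 2 = 9
s4→s1→s8→s7: 3 + 4 + 2 = 9
s4→s3→s8→s7: 2 + 5 + 2 = 9
The minimum is 6.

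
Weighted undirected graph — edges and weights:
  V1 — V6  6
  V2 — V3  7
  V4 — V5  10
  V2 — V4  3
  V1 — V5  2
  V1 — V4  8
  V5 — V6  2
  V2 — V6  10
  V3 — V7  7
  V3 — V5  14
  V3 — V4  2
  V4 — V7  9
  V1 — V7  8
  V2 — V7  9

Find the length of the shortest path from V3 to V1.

Comparing a few candidate routes:
V3 -> V4 -> V1: 2 + 8 = 10
V3 -> V5 -> V1: 14 + 2 = 16
V3 -> V4 -> V7 -> V1: 2 + 9 + 8 = 19
V3 -> V2 -> V4 -> V1: 7 + 3 + 8 = 18
V3 -> V4 -> V5 -> V1: 2 + 10 + 2 = 14
V3 -> V7 -> V1: 7 + 8 = 15
The minimum is 10.

10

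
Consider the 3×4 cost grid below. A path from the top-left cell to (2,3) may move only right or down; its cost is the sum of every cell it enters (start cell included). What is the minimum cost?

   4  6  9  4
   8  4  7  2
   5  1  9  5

Path [0,0]→[0,1]→[1,1]→[1,2]→[1,3]→[2,3]: 4 + 6 + 4 + 7 + 2 + 5 = 28.
For comparison, the top-then-right route costs 30.

28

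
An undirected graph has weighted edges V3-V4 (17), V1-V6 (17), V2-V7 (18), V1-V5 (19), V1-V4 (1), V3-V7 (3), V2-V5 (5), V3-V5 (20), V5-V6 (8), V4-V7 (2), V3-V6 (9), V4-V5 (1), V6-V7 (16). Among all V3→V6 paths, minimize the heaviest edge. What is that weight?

8

Some routes from V3 to V6:
V3-V4-V1-V6: max(17, 1, 17) = 17
V3-V4-V7-V6: max(17, 2, 16) = 17
V3-V7-V6: max(3, 16) = 16
V3-V6: max(9) = 9
V3-V7-V4-V5-V6: max(3, 2, 1, 8) = 8
V3-V4-V5-V6: max(17, 1, 8) = 17
Smallest bottleneck: 8.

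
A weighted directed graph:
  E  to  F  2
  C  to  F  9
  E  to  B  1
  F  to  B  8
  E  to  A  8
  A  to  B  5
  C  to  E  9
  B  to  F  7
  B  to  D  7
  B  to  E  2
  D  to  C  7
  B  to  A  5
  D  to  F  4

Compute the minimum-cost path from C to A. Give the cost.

15

A few of the C→A routes:
C → F → B → A: 9 + 8 + 5 = 22
C → E → B → A: 9 + 1 + 5 = 15
C → E → A: 9 + 8 = 17
The minimum is 15.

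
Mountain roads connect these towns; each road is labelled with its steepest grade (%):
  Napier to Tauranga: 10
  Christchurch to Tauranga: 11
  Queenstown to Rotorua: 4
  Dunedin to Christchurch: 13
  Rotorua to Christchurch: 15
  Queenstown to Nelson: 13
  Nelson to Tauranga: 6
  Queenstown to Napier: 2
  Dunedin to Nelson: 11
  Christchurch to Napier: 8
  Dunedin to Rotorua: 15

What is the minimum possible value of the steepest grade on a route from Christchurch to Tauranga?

10

Checking several routes:
Christchurch-Dunedin-Nelson-Tauranga: max(13, 11, 6) = 13
Christchurch-Napier-Tauranga: max(8, 10) = 10
Christchurch-Dunedin-Nelson-Queenstown-Napier-Tauranga: max(13, 11, 13, 2, 10) = 13
Christchurch-Tauranga: max(11) = 11
The minimum achievable maximum is 10%.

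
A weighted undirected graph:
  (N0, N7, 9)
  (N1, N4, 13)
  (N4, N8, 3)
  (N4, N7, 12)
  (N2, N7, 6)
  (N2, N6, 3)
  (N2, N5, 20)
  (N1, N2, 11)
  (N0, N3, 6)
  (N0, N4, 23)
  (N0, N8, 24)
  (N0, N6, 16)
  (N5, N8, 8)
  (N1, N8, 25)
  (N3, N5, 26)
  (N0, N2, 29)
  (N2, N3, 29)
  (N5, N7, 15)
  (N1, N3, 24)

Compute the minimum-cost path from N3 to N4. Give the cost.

27

Some routes from N3 to N4:
N3 -> N5 -> N8 -> N4: 26 + 8 + 3 = 37
N3 -> N0 -> N7 -> N4: 6 + 9 + 12 = 27
N3 -> N0 -> N4: 6 + 23 = 29
N3 -> N0 -> N8 -> N4: 6 + 24 + 3 = 33
Best route has total 27.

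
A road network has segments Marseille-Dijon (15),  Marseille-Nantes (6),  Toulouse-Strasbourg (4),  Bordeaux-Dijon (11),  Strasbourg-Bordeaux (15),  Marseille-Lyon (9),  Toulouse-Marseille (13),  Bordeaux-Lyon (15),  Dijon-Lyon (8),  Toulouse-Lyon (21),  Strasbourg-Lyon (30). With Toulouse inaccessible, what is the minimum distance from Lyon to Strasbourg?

30

Routes from Lyon to Strasbourg avoiding Toulouse:
Lyon -> Dijon -> Bordeaux -> Strasbourg: 8 + 11 + 15 = 34
Lyon -> Strasbourg: 30
Lyon -> Bordeaux -> Strasbourg: 15 + 15 = 30
Lyon -> Marseille -> Dijon -> Bordeaux -> Strasbourg: 9 + 15 + 11 + 15 = 50
The minimum is 30 mi.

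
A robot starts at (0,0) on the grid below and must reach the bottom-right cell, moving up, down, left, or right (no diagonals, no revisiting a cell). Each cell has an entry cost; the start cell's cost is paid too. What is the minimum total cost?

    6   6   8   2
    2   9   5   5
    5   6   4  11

Take r0c0 → r1c0 → r2c0 → r2c1 → r2c2 → r2c3 for a total of 6 + 2 + 5 + 6 + 4 + 11 = 34.

34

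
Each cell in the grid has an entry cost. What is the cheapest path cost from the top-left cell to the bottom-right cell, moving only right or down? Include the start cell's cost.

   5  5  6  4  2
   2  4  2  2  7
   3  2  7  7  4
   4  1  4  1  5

23

Best path: [0,0] → [1,0] → [2,0] → [2,1] → [3,1] → [3,2] → [3,3] → [3,4]
Cost: 5 + 2 + 3 + 2 + 1 + 4 + 1 + 5 = 23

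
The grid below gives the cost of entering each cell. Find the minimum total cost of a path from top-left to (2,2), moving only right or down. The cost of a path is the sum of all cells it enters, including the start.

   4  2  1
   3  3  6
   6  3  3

Take [0,0] [0,1] [1,1] [2,1] [2,2] for a total of 4 + 2 + 3 + 3 + 3 = 15.
(Top row then right column would cost 16.)

15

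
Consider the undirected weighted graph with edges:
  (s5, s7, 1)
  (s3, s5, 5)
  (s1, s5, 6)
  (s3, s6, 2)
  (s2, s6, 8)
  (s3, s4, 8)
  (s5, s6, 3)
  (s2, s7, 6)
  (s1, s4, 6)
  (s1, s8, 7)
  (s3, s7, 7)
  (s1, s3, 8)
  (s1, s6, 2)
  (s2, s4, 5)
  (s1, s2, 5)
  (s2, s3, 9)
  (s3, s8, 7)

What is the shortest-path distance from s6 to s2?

7

Checking several routes:
s6→s5→s7→s2: 3 + 1 + 6 = 10
s6→s3→s2: 2 + 9 = 11
s6→s1→s4→s2: 2 + 6 + 5 = 13
s6→s5→s1→s2: 3 + 6 + 5 = 14
s6→s1→s2: 2 + 5 = 7
s6→s2: 8
Shortest: 7.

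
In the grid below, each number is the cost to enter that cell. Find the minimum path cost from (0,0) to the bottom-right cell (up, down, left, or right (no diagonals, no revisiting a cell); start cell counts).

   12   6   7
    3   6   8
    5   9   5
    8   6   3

37

Best path: (0,0)→(1,0)→(1,1)→(1,2)→(2,2)→(3,2)
Cost: 12 + 3 + 6 + 8 + 5 + 3 = 37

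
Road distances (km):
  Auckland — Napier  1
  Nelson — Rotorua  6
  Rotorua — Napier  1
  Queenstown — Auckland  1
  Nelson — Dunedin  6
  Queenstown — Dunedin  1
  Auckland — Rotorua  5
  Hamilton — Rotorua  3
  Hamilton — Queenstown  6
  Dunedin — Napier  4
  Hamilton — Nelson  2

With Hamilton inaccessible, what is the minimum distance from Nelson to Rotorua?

Candidate routes:
Nelson → Dunedin → Napier → Auckland → Rotorua: 6 + 4 + 1 + 5 = 16
Nelson → Dunedin → Queenstown → Auckland → Napier → Rotorua: 6 + 1 + 1 + 1 + 1 = 10
Nelson → Rotorua: 6
Nelson → Dunedin → Queenstown → Auckland → Rotorua: 6 + 1 + 1 + 5 = 13
Nelson → Dunedin → Napier → Rotorua: 6 + 4 + 1 = 11
Shortest: 6 km.

6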